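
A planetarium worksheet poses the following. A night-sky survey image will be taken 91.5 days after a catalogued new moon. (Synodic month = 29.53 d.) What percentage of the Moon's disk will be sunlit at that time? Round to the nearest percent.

9%

Reduce mod P: 91.5 − 3×29.53 = 2.91 d into the current lunation.
Phase angle: θ = 360°·(2.91 d)/(29.53 d) = 35.5°.
Illuminated fraction = (1 − cos 35.5°)/2 = (1 − 0.814)/2 ≈ 0.093, so 9%.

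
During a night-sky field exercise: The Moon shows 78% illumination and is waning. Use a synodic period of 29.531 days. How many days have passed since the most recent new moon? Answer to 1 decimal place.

cos θ = 1 − 2f = -0.560, giving a principal value of 124.1°.
Waning ⇒ past full, so θ = 360° − 124.1° = 235.9°.
That fraction of the synodic month is 235.9/360 × 29.531 d ≈ 19.35 d.

19.4 days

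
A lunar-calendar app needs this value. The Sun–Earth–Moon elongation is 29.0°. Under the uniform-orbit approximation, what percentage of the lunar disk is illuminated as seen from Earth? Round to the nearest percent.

6%

f = (1 − cos 29.0°)/2 = (1 − 0.875)/2 ≈ 0.063, i.e. 6%.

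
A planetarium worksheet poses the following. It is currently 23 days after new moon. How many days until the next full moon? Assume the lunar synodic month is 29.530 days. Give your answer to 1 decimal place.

21.3 days

Full moon is 0.5 of the way through the cycle: age 0.5 × 29.530 = 14.765 d.
Already past this cycle's full moon; the next is at 14.765 + 29.530 = 44.295 d, so 44.295 − 23 = 21.295 days.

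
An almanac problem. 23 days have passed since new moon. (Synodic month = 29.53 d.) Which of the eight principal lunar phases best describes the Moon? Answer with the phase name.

At 23/29.53 of the cycle, θ ≈ 280° — the last quarter range.

last quarter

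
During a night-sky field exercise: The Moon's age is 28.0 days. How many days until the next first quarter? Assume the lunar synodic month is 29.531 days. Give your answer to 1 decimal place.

First quarter occurs at elongation 90°, i.e. at age 29.531 × 90/360 = 7.383 d.
Already past this cycle's first quarter; the next is at 7.383 + 29.531 = 36.914 d, so 36.914 − 28.0 = 8.914 days.

8.9 days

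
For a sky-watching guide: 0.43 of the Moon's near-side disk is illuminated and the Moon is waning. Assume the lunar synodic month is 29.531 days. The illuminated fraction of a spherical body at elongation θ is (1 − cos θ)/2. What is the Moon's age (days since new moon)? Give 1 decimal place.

Invert f = (1 − cos θ)/2 to get cos θ = 1 − 2(0.43) = 0.140, hence θ₀ = arccos 0.140 = 82.0°.
A waning Moon lies in 180°–360°, so θ = 360° − 82.0° = 278.0°.
That fraction of the synodic month is 278.0/360 × 29.531 d ≈ 22.81 d.

22.8 days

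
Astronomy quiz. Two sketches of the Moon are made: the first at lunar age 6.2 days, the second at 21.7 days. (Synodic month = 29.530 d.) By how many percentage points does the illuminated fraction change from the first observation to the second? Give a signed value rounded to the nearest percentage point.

First observation: θ = 360°·6.2/29.530 = 75.6°, so f = 0.376.
Second observation: θ = 264.5°, f = 0.548.
Δf = 0.548 − 0.376 = +0.172, i.e. +17 pp.

+17 percentage points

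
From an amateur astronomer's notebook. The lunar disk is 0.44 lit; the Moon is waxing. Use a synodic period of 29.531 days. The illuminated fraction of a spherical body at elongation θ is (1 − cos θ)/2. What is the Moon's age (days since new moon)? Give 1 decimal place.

6.8 days

Invert f = (1 − cos θ)/2 to get cos θ = 1 − 2(0.44) = 0.120, hence θ₀ = arccos 0.120 = 83.1°.
The Moon is waxing (0°–180°), so θ = 83.1° directly.
That fraction of the synodic month is 83.1/360 × 29.531 d ≈ 6.82 d.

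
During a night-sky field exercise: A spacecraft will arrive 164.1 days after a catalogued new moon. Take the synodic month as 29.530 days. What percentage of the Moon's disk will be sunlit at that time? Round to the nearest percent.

164.1 d spans 5 complete synodic months (5 × 29.530 = 147.65 d) plus 16.45 d.
The Moon has covered 16.45/29.530 of its cycle, so θ ≈ 360° × 16.45/29.530 = 200.5°.
cos 200.5° = (-0.936), so f = (1 − (-0.936))/2 = 0.968, so 97%.

97%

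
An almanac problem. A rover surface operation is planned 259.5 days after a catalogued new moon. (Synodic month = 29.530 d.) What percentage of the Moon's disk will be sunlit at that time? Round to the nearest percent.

259.5 d spans 8 complete synodic months (8 × 29.530 = 236.24 d) plus 23.26 d.
Phase angle: θ = 360°·(23.26 d)/(29.530 d) = 283.6°.
With cos θ = 0.235, the lit fraction is (1 − 0.235)/2 ≈ 0.383, so 38%.

38%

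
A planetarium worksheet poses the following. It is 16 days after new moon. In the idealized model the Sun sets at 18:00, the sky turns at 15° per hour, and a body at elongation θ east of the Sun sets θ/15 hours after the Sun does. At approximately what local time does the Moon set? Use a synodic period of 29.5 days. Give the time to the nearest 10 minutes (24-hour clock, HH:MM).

07:00

Phase angle: θ = 360°·(16 d)/(29.5 d) = 195.3°.
The Moon trails the Sun by θ/15 = 195.3/15 ≈ 13.02 hours.
18:00 + 13.017 h ≈ 07:01 → 07:00 to the nearest ten minutes.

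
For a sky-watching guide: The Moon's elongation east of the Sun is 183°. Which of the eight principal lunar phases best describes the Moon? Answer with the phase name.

full moon

The full moon sector spans roughly 158°–202°; 183° falls inside it.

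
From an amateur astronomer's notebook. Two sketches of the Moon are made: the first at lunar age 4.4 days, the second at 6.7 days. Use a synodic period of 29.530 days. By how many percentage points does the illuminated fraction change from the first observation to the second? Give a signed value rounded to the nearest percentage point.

+22 pp

First observation: θ = 360°·4.4/29.530 = 53.6°, so f = 0.204.
Second observation: θ = 81.7°, f = 0.428.
Δf = 0.428 − 0.204 = +0.224, i.e. +22 pp.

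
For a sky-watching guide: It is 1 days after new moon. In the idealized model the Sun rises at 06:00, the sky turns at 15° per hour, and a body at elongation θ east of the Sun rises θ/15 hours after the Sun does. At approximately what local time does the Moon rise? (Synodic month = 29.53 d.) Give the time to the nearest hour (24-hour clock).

07:00

Elongation θ = 360° × 1/29.53 ≈ 12.2°.
At 15° of sky rotation per hour, 12.2° corresponds to a 0.81 h lag.
06:00 + 0.81 h ≈ 06:49 → 07:00 to the nearest hour.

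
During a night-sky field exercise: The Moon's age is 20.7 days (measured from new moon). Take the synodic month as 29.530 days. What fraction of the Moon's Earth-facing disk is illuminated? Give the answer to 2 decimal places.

0.65

The Moon has covered 20.7/29.530 of its cycle, so θ ≈ 360° × 20.7/29.530 = 252.4°.
Illuminated fraction = (1 − cos 252.4°)/2 = (1 − (-0.303))/2 ≈ 0.652.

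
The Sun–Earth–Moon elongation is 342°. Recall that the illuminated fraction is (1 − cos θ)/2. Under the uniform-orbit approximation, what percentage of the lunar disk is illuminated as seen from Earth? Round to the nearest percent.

cos 342° = 0.951, so f = (1 − 0.951)/2 = 0.024, i.e. 2%.

2%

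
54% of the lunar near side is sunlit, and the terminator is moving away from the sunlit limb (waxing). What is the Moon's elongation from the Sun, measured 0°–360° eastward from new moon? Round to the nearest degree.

From f = (1 − cos θ)/2: cos θ = 1 − 2×0.54 = -0.080; arccos → 94.6°.
Before full moon the principal value applies: θ = 94.6°.

95°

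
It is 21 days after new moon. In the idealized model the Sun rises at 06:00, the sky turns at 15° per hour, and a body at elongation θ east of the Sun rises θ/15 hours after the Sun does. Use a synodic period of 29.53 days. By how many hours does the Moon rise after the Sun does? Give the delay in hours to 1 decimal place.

Elongation θ = 360° × 21/29.53 ≈ 256.0°.
Delay after the Sun = 256.0° / (15°/h) ≈ 17.07 h.
So the Moon rises 17.07 h after the Sun.

17.1 h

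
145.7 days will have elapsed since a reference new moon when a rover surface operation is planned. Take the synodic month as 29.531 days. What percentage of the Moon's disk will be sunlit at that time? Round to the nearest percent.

145.7/29.531 = 4.934 lunations, so 4 complete cycles and 27.58 d into the next.
The Moon has covered 27.58/29.531 of its cycle, so θ ≈ 360° × 27.58/29.531 = 336.2°.
cos 336.2° = 0.915, so f = (1 − 0.915)/2 = 0.043, so 4%.

4%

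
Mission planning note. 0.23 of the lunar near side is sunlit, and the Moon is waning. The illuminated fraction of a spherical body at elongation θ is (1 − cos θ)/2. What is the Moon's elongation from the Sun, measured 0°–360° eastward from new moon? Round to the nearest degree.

303°

cos θ = 1 − 2f = 0.540, giving a principal value of 57.3°.
Waning ⇒ past full, so θ = 360° − 57.3° = 302.7°.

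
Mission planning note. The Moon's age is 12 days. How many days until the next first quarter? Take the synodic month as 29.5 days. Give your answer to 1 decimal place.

First quarter is 0.25 of the way through the cycle: age 0.25 × 29.5 = 7.375 d.
This lunation's first quarter (7.375 d) has passed, so add one period: 36.875 − 12 = 24.875 days.

24.9 days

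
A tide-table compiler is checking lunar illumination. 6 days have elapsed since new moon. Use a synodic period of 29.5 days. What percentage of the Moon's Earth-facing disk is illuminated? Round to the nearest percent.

Elongation θ = 360° × 6/29.5 ≈ 73.2°.
cos 73.2° = 0.289, so f = (1 − 0.289)/2 = 0.356, so 36%.

36%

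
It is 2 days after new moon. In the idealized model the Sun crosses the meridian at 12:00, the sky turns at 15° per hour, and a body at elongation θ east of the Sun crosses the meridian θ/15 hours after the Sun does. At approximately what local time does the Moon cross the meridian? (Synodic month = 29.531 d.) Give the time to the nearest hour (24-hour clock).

14:00

Phase angle: θ = 360°·(2 d)/(29.531 d) = 24.4°.
At 15° of sky rotation per hour, 24.4° corresponds to a 1.63 h lag.
12:00 + 1.63 h ≈ 13:38 → 14:00 to the nearest hour.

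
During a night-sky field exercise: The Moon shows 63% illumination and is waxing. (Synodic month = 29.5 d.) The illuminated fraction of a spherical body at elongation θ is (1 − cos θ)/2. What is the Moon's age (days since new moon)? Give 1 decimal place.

Invert f = (1 − cos θ)/2 to get cos θ = 1 − 2(0.63) = -0.260, hence θ₀ = arccos -0.260 = 105.1°.
Waxing ⇒ before full, so θ = 105.1°.
At 360°/29.5 d per day, 105.1° corresponds to 8.61 days.

8.6 days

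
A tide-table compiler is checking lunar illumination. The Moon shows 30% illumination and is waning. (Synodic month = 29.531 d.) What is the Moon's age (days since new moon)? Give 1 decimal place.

Invert f = (1 − cos θ)/2 to get cos θ = 1 − 2(0.30) = 0.400, hence θ₀ = arccos 0.400 = 66.4°.
Waning ⇒ past full, so θ = 360° − 66.4° = 293.6°.
That fraction of the synodic month is 293.6/360 × 29.531 d ≈ 24.08 d.

24.1 days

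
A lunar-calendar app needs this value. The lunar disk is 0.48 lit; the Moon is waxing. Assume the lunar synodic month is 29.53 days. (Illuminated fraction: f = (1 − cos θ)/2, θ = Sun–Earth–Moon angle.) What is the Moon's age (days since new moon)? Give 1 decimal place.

From f = (1 − cos θ)/2: cos θ = 1 − 2×0.48 = 0.040; arccos → 87.7°.
Before full moon the principal value applies: θ = 87.7°.
At 360°/29.53 d per day, 87.7° corresponds to 7.19 days.

7.2 days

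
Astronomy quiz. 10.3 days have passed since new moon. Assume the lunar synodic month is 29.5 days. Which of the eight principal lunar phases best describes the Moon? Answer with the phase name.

θ ≈ 360° × 10.3/29.5 = 126°, which falls in the waxing gibbous sector.

waxing gibbous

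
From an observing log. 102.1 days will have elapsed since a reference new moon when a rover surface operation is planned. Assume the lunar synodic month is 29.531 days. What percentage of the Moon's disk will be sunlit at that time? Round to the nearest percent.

102.1/29.531 = 3.457 lunations, so 3 complete cycles and 13.51 d into the next.
Elongation θ = 360° × 13.51/29.531 ≈ 164.7°.
Illuminated fraction = (1 − cos 164.7°)/2 = (1 − (-0.964))/2 ≈ 0.982, so 98%.

98%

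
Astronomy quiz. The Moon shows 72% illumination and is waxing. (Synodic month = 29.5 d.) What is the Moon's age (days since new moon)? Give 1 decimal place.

cos θ = 1 − 2f = -0.440, giving a principal value of 116.1°.
The Moon is waxing (0°–180°), so θ = 116.1° directly.
At 360°/29.5 d per day, 116.1° corresponds to 9.51 days.

9.5 days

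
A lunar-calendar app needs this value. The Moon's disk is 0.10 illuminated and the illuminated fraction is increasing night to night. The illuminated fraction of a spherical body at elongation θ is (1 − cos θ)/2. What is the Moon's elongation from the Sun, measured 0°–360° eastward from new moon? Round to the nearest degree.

From f = (1 − cos θ)/2: cos θ = 1 − 2×0.10 = 0.800; arccos → 36.9°.
The Moon is waxing (0°–180°), so θ = 36.9° directly.

37°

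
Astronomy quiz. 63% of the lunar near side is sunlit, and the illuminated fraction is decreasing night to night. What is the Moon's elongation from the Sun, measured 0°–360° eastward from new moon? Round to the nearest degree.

cos θ = 1 − 2f = -0.260, giving a principal value of 105.1°.
A waning Moon lies in 180°–360°, so θ = 360° − 105.1° = 254.9°.

255°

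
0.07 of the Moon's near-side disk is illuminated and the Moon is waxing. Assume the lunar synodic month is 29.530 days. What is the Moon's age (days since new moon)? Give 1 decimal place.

cos θ = 1 − 2f = 0.860, giving a principal value of 30.7°.
The Moon is waxing (0°–180°), so θ = 30.7° directly.
At 360°/29.530 d per day, 30.7° corresponds to 2.52 days.

2.5 days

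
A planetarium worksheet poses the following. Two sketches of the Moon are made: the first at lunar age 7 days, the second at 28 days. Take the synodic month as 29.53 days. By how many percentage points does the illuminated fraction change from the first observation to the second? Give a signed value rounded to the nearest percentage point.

-43 percentage points

θ₁ = 360° × 7/29.53 = 85.3°, f₁ = (1 − cos θ₁)/2 = 0.459.
θ₂ = 360° × 28/29.53 = 341.3°, f₂ = (1 − cos θ₂)/2 = 0.026.
Change = f₂ − f₁ = -0.433 → -43 percentage points.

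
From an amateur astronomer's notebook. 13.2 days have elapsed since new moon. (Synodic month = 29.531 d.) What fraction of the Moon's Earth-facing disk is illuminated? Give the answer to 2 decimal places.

Phase angle: θ = 360°·(13.2 d)/(29.531 d) = 160.9°.
Illuminated fraction = (1 − cos 160.9°)/2 = (1 − (-0.945))/2 ≈ 0.973.

0.97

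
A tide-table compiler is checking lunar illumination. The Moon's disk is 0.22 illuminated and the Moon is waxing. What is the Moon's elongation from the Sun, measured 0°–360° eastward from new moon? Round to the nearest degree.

From f = (1 − cos θ)/2: cos θ = 1 − 2×0.22 = 0.560; arccos → 55.9°.
Waxing ⇒ before full, so θ = 55.9°.

56°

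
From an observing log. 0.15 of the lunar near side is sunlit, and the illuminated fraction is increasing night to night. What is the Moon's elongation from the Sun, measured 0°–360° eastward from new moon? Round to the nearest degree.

cos θ = 1 − 2f = 0.700, giving a principal value of 45.6°.
The Moon is waxing (0°–180°), so θ = 45.6° directly.

46°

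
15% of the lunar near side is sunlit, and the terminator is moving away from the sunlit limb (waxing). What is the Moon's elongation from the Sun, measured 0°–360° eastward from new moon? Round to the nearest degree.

46°

From f = (1 − cos θ)/2: cos θ = 1 − 2×0.15 = 0.700; arccos → 45.6°.
Waxing ⇒ before full, so θ = 45.6°.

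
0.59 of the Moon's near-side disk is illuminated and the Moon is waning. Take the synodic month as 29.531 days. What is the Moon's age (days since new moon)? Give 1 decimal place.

From f = (1 − cos θ)/2: cos θ = 1 − 2×0.59 = -0.180; arccos → 100.4°.
Since the Moon is past full (waning), take the reflex angle: θ = 360° − 100.4° = 259.6°.
That fraction of the synodic month is 259.6/360 × 29.531 d ≈ 21.30 d.

21.3 days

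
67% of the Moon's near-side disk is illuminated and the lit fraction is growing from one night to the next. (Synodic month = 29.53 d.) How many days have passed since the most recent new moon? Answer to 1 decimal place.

9.0 days

Invert f = (1 − cos θ)/2 to get cos θ = 1 − 2(0.67) = -0.340, hence θ₀ = arccos -0.340 = 109.9°.
Waxing ⇒ before full, so θ = 109.9°.
That fraction of the synodic month is 109.9/360 × 29.53 d ≈ 9.01 d.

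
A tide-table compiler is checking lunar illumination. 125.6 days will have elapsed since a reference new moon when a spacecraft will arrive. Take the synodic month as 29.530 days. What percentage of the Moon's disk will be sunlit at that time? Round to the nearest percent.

51%

125.6/29.530 = 4.253 lunations, so 4 complete cycles and 7.48 d into the next.
Elongation θ = 360° × 7.48/29.530 ≈ 91.2°.
Illuminated fraction = (1 − cos 91.2°)/2 = (1 − (-0.021))/2 ≈ 0.510, so 51%.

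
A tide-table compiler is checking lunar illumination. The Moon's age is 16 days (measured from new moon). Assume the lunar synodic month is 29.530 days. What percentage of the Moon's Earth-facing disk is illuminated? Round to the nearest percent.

Phase angle: θ = 360°·(16 d)/(29.530 d) = 195.1°.
With cos θ = (-0.966), the lit fraction is (1 − (-0.966))/2 ≈ 0.983, so 98%.

98%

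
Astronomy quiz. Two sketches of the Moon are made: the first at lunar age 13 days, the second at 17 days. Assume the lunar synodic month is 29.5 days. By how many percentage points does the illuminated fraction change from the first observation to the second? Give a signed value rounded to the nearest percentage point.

First observation: θ = 360°·13/29.5 = 158.6°, so f = 0.966.
Second observation: θ = 207.5°, f = 0.944.
Δf = 0.944 − 0.966 = -0.022, i.e. -2 pp.

-2 percentage points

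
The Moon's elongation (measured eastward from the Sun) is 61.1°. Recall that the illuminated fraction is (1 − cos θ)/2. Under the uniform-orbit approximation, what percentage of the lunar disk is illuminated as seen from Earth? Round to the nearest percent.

cos 61.1° = 0.483, so f = (1 − 0.483)/2 = 0.258, i.e. 26%.

26%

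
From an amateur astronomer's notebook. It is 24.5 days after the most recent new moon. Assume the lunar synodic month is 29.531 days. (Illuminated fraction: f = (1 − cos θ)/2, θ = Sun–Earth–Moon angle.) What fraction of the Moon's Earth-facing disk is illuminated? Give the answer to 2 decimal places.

0.26

Phase angle: θ = 360°·(24.5 d)/(29.531 d) = 298.7°.
Illuminated fraction = (1 − cos 298.7°)/2 = (1 − 0.480)/2 ≈ 0.260.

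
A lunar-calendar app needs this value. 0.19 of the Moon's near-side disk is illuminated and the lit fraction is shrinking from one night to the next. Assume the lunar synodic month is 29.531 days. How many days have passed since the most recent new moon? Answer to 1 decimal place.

25.3 days

Invert f = (1 − cos θ)/2 to get cos θ = 1 − 2(0.19) = 0.620, hence θ₀ = arccos 0.620 = 51.7°.
A waning Moon lies in 180°–360°, so θ = 360° − 51.7° = 308.3°.
That fraction of the synodic month is 308.3/360 × 29.531 d ≈ 25.29 d.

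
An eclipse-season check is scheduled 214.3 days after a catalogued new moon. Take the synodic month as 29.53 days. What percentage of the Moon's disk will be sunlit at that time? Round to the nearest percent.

Reduce mod P: 214.3 − 7×29.53 = 7.59 d into the current lunation.
The Moon has covered 7.59/29.53 of its cycle, so θ ≈ 360° × 7.59/29.53 = 92.5°.
With cos θ = (-0.044), the lit fraction is (1 − (-0.044))/2 ≈ 0.522, so 52%.

52%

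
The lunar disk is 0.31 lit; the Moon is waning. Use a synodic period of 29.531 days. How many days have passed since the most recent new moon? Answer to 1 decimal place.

Invert f = (1 − cos θ)/2 to get cos θ = 1 − 2(0.31) = 0.380, hence θ₀ = arccos 0.380 = 67.7°.
Since the Moon is past full (waning), take the reflex angle: θ = 360° − 67.7° = 292.3°.
Age = 29.531 × 292.3°/360° ≈ 23.98 days.

24.0 days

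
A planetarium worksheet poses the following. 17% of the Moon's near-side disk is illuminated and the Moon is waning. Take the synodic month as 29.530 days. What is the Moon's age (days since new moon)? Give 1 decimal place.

25.5 days

From f = (1 − cos θ)/2: cos θ = 1 − 2×0.17 = 0.660; arccos → 48.7°.
Waning ⇒ past full, so θ = 360° − 48.7° = 311.3°.
That fraction of the synodic month is 311.3/360 × 29.530 d ≈ 25.54 d.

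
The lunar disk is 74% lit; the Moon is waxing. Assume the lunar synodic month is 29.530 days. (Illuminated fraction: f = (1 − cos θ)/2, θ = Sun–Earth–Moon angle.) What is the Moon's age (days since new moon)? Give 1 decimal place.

cos θ = 1 − 2f = -0.480, giving a principal value of 118.7°.
Before full moon the principal value applies: θ = 118.7°.
At 360°/29.530 d per day, 118.7° corresponds to 9.74 days.

9.7 days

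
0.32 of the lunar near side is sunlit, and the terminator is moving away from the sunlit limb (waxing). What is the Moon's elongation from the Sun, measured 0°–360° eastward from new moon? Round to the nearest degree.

69°

From f = (1 − cos θ)/2: cos θ = 1 − 2×0.32 = 0.360; arccos → 68.9°.
Waxing ⇒ before full, so θ = 68.9°.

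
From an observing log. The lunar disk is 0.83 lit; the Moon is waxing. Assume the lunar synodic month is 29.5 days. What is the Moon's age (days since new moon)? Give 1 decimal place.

10.8 days

Invert f = (1 − cos θ)/2 to get cos θ = 1 − 2(0.83) = -0.660, hence θ₀ = arccos -0.660 = 131.3°.
The Moon is waxing (0°–180°), so θ = 131.3° directly.
Age = 29.5 × 131.3°/360° ≈ 10.76 days.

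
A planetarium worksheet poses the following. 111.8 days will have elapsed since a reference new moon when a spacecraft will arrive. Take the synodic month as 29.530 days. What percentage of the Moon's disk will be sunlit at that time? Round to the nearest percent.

111.8 d spans 3 complete synodic months (3 × 29.530 = 88.59 d) plus 23.21 d.
Phase angle: θ = 360°·(23.21 d)/(29.530 d) = 283.0°.
Illuminated fraction = (1 − cos 283.0°)/2 = (1 − 0.224)/2 ≈ 0.388, so 39%.

39%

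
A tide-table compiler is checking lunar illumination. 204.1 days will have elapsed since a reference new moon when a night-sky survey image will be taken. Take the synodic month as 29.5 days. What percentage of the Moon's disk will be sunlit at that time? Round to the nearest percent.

6%

Reduce mod P: 204.1 − 6×29.5 = 27.10 d into the current lunation.
Elongation θ = 360° × 27.10/29.5 ≈ 330.7°.
Illuminated fraction = (1 − cos 330.7°)/2 = (1 − 0.872)/2 ≈ 0.064, so 6%.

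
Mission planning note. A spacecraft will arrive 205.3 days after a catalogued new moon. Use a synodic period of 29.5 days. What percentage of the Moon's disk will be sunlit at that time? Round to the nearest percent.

205.3/29.5 = 6.959 lunations, so 6 complete cycles and 28.30 d into the next.
Phase angle: θ = 360°·(28.30 d)/(29.5 d) = 345.4°.
cos 345.4° = 0.968, so f = (1 − 0.968)/2 = 0.016, so 2%.

2%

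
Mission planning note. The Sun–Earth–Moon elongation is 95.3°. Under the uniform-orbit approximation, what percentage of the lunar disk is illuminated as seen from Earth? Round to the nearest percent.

55%

Half-versine of 95.3°: (1 − (-0.092))/2 = 0.546, i.e. 55%.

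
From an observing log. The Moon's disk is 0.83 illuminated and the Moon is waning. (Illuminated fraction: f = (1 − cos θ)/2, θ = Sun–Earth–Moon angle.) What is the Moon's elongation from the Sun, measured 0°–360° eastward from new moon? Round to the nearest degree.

From f = (1 − cos θ)/2: cos θ = 1 − 2×0.83 = -0.660; arccos → 131.3°.
A waning Moon lies in 180°–360°, so θ = 360° − 131.3° = 228.7°.

229°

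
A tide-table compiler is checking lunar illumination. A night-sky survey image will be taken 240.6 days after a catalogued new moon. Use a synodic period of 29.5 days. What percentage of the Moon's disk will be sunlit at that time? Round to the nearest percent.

22%

240.6/29.5 = 8.156 lunations, so 8 complete cycles and 4.60 d into the next.
Phase angle: θ = 360°·(4.60 d)/(29.5 d) = 56.1°.
Illuminated fraction = (1 − cos 56.1°)/2 = (1 − 0.557)/2 ≈ 0.221, so 22%.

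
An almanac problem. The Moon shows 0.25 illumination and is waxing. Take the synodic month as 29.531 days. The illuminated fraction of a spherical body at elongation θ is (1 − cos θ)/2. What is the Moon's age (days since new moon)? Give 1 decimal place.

cos θ = 1 − 2f = 0.500, giving a principal value of 60.0°.
Waxing ⇒ before full, so θ = 60.0°.
That fraction of the synodic month is 60.0/360 × 29.531 d ≈ 4.92 d.

4.9 days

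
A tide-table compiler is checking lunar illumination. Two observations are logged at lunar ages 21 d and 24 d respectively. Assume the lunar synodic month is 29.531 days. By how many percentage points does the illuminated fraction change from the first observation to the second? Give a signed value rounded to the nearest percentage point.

-31 percentage points

First observation: θ = 360°·21/29.531 = 256.0°, so f = 0.621.
Second observation: θ = 292.6°, f = 0.308.
Δf = 0.308 − 0.621 = -0.313, i.e. -31 pp.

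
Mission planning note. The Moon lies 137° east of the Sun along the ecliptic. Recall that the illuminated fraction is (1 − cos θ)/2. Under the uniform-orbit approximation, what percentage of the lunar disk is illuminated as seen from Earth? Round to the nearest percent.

f = (1 − cos 137°)/2 = (1 − (-0.731))/2 ≈ 0.866, i.e. 87%.

87%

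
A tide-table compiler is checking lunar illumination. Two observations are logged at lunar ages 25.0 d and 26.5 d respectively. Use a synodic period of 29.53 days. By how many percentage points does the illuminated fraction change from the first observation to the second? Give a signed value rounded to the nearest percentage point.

First observation: θ = 360°·25.0/29.53 = 304.8°, so f = 0.215.
Second observation: θ = 323.1°, f = 0.100.
Δf = 0.100 − 0.215 = -0.114, i.e. -11 pp.

-11 percentage points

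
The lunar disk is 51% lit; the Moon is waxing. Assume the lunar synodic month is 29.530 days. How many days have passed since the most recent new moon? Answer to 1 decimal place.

cos θ = 1 − 2f = -0.020, giving a principal value of 91.1°.
Waxing ⇒ before full, so θ = 91.1°.
At 360°/29.530 d per day, 91.1° corresponds to 7.48 days.

7.5 days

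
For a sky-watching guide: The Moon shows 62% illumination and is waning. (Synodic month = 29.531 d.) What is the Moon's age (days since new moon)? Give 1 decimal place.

From f = (1 − cos θ)/2: cos θ = 1 − 2×0.62 = -0.240; arccos → 103.9°.
A waning Moon lies in 180°–360°, so θ = 360° − 103.9° = 256.1°.
That fraction of the synodic month is 256.1/360 × 29.531 d ≈ 21.01 d.

21.0 days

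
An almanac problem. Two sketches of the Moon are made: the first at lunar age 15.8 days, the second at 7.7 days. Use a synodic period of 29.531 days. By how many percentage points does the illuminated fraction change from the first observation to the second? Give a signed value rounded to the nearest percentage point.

θ₁ = 360° × 15.8/29.531 = 192.6°, f₁ = (1 − cos θ₁)/2 = 0.988.
θ₂ = 360° × 7.7/29.531 = 93.9°, f₂ = (1 − cos θ₂)/2 = 0.534.
Change = f₂ − f₁ = -0.454 → -45 percentage points.

-45 percentage points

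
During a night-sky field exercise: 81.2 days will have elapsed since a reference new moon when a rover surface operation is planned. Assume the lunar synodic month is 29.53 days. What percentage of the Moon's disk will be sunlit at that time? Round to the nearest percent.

Reduce mod P: 81.2 − 2×29.53 = 22.14 d into the current lunation.
The Moon has covered 22.14/29.53 of its cycle, so θ ≈ 360° × 22.14/29.53 = 269.9°.
Illuminated fraction = (1 − cos 269.9°)/2 = (1 − (-0.002))/2 ≈ 0.501, so 50%.

50%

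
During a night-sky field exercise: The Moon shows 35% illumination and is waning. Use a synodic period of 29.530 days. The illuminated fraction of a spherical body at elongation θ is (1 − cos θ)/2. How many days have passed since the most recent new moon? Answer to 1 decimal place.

23.6 days

cos θ = 1 − 2f = 0.300, giving a principal value of 72.5°.
A waning Moon lies in 180°–360°, so θ = 360° − 72.5° = 287.5°.
At 360°/29.530 d per day, 287.5° corresponds to 23.58 days.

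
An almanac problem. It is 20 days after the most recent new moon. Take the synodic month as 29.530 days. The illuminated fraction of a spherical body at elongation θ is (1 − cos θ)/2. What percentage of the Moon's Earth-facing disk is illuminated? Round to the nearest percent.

Elongation θ = 360° × 20/29.530 ≈ 243.8°.
cos 243.8° = (-0.441), so f = (1 − (-0.441))/2 = 0.721, so 72%.

72%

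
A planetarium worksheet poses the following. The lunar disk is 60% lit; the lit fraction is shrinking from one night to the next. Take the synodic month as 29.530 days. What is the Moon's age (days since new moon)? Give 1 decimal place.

21.2 days

From f = (1 − cos θ)/2: cos θ = 1 − 2×0.60 = -0.200; arccos → 101.5°.
Since the Moon is past full (waning), take the reflex angle: θ = 360° − 101.5° = 258.5°.
That fraction of the synodic month is 258.5/360 × 29.530 d ≈ 21.20 d.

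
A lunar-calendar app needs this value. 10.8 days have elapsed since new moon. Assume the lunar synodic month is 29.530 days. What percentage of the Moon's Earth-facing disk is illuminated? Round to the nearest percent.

Elongation θ = 360° × 10.8/29.530 ≈ 131.7°.
With cos θ = (-0.665), the lit fraction is (1 − (-0.665))/2 ≈ 0.832, so 83%.

83%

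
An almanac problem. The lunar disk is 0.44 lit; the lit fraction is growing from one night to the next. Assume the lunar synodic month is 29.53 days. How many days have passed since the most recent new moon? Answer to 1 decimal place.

6.8 days

Invert f = (1 − cos θ)/2 to get cos θ = 1 − 2(0.44) = 0.120, hence θ₀ = arccos 0.120 = 83.1°.
The Moon is waxing (0°–180°), so θ = 83.1° directly.
At 360°/29.53 d per day, 83.1° corresponds to 6.82 days.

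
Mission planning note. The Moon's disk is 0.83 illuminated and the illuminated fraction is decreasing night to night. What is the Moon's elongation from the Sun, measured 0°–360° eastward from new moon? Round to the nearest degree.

229°

Invert f = (1 − cos θ)/2 to get cos θ = 1 − 2(0.83) = -0.660, hence θ₀ = arccos -0.660 = 131.3°.
A waning Moon lies in 180°–360°, so θ = 360° − 131.3° = 228.7°.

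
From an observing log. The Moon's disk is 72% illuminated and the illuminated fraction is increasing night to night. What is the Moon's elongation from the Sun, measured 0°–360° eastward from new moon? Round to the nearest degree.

From f = (1 − cos θ)/2: cos θ = 1 − 2×0.72 = -0.440; arccos → 116.1°.
Waxing ⇒ before full, so θ = 116.1°.

116°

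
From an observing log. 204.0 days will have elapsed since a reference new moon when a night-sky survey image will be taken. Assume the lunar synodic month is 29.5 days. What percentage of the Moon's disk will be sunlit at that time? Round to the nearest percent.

204.0 d spans 6 complete synodic months (6 × 29.5 = 177.00 d) plus 27.00 d.
Phase angle: θ = 360°·(27.00 d)/(29.5 d) = 329.5°.
Illuminated fraction = (1 − cos 329.5°)/2 = (1 − 0.862)/2 ≈ 0.069, so 7%.

7%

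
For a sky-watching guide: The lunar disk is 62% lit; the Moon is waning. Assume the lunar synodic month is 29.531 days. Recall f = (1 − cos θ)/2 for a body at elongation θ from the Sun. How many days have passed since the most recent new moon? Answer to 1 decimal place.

21.0 days

Invert f = (1 − cos θ)/2 to get cos θ = 1 − 2(0.62) = -0.240, hence θ₀ = arccos -0.240 = 103.9°.
A waning Moon lies in 180°–360°, so θ = 360° − 103.9° = 256.1°.
That fraction of the synodic month is 256.1/360 × 29.531 d ≈ 21.01 d.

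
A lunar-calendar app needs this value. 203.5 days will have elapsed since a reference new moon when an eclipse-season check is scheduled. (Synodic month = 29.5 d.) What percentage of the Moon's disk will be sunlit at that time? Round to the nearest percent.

10%

203.5/29.5 = 6.898 lunations, so 6 complete cycles and 26.50 d into the next.
Phase angle: θ = 360°·(26.50 d)/(29.5 d) = 323.4°.
cos 323.4° = 0.803, so f = (1 − 0.803)/2 = 0.099, so 10%.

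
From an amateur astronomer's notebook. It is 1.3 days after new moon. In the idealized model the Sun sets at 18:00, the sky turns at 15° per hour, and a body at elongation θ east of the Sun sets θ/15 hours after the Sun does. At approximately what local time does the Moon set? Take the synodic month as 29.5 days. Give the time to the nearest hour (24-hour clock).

Elongation θ = 360° × 1.3/29.5 ≈ 15.9°.
At 15° of sky rotation per hour, 15.9° corresponds to a 1.06 h lag.
18:00 + 1.06 h ≈ 19:03 → 19:00 to the nearest hour.

19:00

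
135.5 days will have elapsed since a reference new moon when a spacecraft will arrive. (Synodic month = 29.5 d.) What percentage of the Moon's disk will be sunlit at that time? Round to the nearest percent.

92%

135.5 d spans 4 complete synodic months (4 × 29.5 = 118.00 d) plus 17.50 d.
The Moon has covered 17.50/29.5 of its cycle, so θ ≈ 360° × 17.50/29.5 = 213.6°.
Illuminated fraction = (1 − cos 213.6°)/2 = (1 − (-0.833))/2 ≈ 0.917, so 92%.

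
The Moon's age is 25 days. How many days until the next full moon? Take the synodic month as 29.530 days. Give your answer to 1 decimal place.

19.3 days

Full moon is 0.5 of the way through the cycle: age 0.5 × 29.530 = 14.765 d.
This lunation's full moon (14.765 d) has passed, so add one period: 44.295 − 25 = 19.295 days.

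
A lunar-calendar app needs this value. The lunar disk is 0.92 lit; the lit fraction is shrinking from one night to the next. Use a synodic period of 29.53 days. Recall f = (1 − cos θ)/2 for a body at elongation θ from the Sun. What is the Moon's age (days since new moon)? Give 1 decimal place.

17.5 days

Invert f = (1 − cos θ)/2 to get cos θ = 1 − 2(0.92) = -0.840, hence θ₀ = arccos -0.840 = 147.1°.
Waning ⇒ past full, so θ = 360° − 147.1° = 212.9°.
At 360°/29.53 d per day, 212.9° corresponds to 17.46 days.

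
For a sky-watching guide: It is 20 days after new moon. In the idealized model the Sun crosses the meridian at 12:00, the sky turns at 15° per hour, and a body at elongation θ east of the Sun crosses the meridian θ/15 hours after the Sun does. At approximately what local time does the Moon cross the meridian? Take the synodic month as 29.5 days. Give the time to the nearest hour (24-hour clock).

04:00

The Moon has covered 20/29.5 of its cycle, so θ ≈ 360° × 20/29.5 = 244.1°.
The Moon trails the Sun by θ/15 = 244.1/15 ≈ 16.27 hours.
12:00 + 16.27 h ≈ 04:16 → 04:00 to the nearest hour.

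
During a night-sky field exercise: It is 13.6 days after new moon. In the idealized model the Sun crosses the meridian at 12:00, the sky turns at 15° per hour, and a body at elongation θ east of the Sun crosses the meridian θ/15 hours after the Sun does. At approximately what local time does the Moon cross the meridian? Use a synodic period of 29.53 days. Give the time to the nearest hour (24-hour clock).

Phase angle: θ = 360°·(13.6 d)/(29.53 d) = 165.8°.
Delay after the Sun = 165.8° / (15°/h) ≈ 11.05 h.
12:00 + 11.05 h ≈ 23:03 → 23:00 to the nearest hour.

23:00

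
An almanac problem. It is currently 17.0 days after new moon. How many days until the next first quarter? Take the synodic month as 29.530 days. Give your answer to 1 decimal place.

19.9 days

First quarter occurs at elongation 90°, i.e. at age 29.530 × 90/360 = 7.383 d.
Already past this cycle's first quarter; the next is at 7.383 + 29.530 = 36.913 d, so 36.913 − 17.0 = 19.913 days.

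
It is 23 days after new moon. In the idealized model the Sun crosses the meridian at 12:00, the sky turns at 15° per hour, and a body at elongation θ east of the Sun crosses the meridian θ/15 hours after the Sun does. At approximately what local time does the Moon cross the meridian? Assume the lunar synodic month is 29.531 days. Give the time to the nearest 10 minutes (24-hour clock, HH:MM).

06:40

Elongation θ = 360° × 23/29.531 ≈ 280.4°.
At 15° of sky rotation per hour, 280.4° corresponds to a 18.69 h lag.
12:00 + 18.692 h ≈ 06:42 → 06:40 to the nearest ten minutes.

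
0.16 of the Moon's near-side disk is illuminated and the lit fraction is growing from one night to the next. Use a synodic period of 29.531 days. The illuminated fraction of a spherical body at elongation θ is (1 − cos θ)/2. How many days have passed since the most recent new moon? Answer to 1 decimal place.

cos θ = 1 − 2f = 0.680, giving a principal value of 47.2°.
The Moon is waxing (0°–180°), so θ = 47.2° directly.
Age = 29.531 × 47.2°/360° ≈ 3.87 days.

3.9 days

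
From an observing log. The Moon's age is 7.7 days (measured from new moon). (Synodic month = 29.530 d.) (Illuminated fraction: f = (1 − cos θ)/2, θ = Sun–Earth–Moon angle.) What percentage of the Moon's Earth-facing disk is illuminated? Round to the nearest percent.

The Moon has covered 7.7/29.530 of its cycle, so θ ≈ 360° × 7.7/29.530 = 93.9°.
With cos θ = (-0.068), the lit fraction is (1 − (-0.068))/2 ≈ 0.534, so 53%.

53%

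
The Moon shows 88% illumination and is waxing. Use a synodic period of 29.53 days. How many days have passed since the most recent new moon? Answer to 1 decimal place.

cos θ = 1 − 2f = -0.760, giving a principal value of 139.5°.
Before full moon the principal value applies: θ = 139.5°.
That fraction of the synodic month is 139.5/360 × 29.53 d ≈ 11.44 d.

11.4 days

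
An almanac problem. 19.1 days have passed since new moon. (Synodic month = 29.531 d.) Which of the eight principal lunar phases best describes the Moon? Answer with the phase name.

At 19.1/29.531 of the cycle, θ ≈ 233° — the waning gibbous range.

waning gibbous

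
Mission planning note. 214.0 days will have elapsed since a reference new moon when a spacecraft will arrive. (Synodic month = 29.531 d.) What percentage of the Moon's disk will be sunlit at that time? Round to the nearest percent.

Reduce mod P: 214.0 − 7×29.531 = 7.28 d into the current lunation.
The Moon has covered 7.28/29.531 of its cycle, so θ ≈ 360° × 7.28/29.531 = 88.8°.
With cos θ = 0.021, the lit fraction is (1 − 0.021)/2 ≈ 0.489, so 49%.

49%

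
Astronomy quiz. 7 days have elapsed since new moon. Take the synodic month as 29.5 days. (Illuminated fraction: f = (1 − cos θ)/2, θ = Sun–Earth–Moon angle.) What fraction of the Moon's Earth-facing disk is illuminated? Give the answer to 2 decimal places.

0.46

Phase angle: θ = 360°·(7 d)/(29.5 d) = 85.4°.
With cos θ = 0.080, the lit fraction is (1 − 0.080)/2 ≈ 0.460.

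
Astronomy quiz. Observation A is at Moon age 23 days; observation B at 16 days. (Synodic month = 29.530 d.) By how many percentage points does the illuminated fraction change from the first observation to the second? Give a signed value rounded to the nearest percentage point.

+57 percentage points

First observation: θ = 360°·23/29.530 = 280.4°, so f = 0.410.
Second observation: θ = 195.1°, f = 0.983.
Δf = 0.983 − 0.410 = +0.573, i.e. +57 pp.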